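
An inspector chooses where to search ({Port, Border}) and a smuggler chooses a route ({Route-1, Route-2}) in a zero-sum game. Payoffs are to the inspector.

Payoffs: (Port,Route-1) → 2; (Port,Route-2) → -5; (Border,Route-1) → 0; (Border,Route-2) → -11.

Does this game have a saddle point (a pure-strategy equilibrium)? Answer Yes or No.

Yes

Row minima: Port → -5, Border → -11; maximin = -5.
Column maxima: Route-1 → 2, Route-2 → -5; minimax = -5.
maximin = minimax = -5, so a saddle point exists.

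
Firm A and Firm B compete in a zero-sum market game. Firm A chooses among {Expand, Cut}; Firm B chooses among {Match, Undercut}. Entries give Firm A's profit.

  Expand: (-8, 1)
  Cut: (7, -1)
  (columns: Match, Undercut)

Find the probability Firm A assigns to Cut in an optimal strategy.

9/17

Row minima: Expand → -8, Cut → -1; maximin = -1.
Column maxima: Match → 7, Undercut → 1; minimax = 1.
-1 ≠ 1, so there is no saddle point; optimal play is mixed.
Let Firm A play Expand with probability p. Expected payoff against Match: (-8)p + 7(1−p) = −15p + 7; against Undercut: 1p + (-1)(1−p) = 2p − 1.
Setting these equal: −15p + 7 = 2p − 1 ⇒ −17p = -8 ⇒ p = 8/17, and the value is (-15)·(8/17) + 7 = -1/17.
For Firm B: with q = P(Match), equating Expand's and Cut's payoffs gives −9q + 1 = 8q − 1 ⇒ q = 2/17.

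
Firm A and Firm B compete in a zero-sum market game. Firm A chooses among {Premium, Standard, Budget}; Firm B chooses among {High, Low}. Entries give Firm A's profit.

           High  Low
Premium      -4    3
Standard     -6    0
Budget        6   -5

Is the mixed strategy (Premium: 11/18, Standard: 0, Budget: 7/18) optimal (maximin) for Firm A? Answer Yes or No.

Against High this mix gives (11/18)·(-4) + (7/18)·6 = -1/9.
Against Low this mix gives (11/18)·3 + (7/18)·(-5) = -1/9.
All of Firm B's active replies (High, Low) yield -1/9, and no column does worse for Firm A. The mix makes Firm B indifferent and guarantees -1/9, so it is optimal.

Yes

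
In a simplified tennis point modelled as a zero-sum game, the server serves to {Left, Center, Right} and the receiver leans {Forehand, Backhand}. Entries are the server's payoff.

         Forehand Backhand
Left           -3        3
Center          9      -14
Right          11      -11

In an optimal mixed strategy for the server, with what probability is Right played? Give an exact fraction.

Row minima: Left → -3, Center → -14, Right → -11; maximin = -3.
Column maxima: Forehand → 11, Backhand → 3; minimax = 3.
-3 ≠ 3, so there is no saddle point; optimal play is mixed.
Center is strictly dominated by Right, so the server never plays it.
On the remaining 2×2 (Left, Right vs Forehand, Backhand):
Let the server play Left with probability p. Expected payoff against Forehand: (-3)p + 11(1−p) = −14p + 11; against Backhand: 3p + (-11)(1−p) = 14p − 11.
Setting these equal: −14p + 11 = 14p − 11 ⇒ −28p = -22 ⇒ p = 11/14, and the value is (-14)·(11/14) + 11 = 0.
For the receiver: with q = P(Forehand), equating Left's and Right's payoffs gives −6q + 3 = 22q − 11 ⇒ q = 1/2.

3/14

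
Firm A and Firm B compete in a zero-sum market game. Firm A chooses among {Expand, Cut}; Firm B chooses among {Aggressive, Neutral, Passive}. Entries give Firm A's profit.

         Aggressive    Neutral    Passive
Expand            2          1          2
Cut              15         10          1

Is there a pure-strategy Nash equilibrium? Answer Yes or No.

Row minima: Expand → 1, Cut → 1; maximin = 1.
Column maxima: Aggressive → 15, Neutral → 10, Passive → 2; minimax = 2.
1 ≠ 2, so no pure-strategy equilibrium exists.

No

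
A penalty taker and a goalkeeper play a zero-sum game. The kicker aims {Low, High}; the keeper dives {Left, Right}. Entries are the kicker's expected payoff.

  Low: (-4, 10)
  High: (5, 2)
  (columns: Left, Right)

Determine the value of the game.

Row minima: Low → -4, High → 2; maximin = 2.
Column maxima: Left → 5, Right → 10; minimax = 5.
2 ≠ 5, so there is no saddle point; optimal play is mixed.
Let the kicker play Low with probability p. Expected payoff against Left: (-4)p + 5(1−p) = −9p + 5; against Right: 10p + 2(1−p) = 8p + 2.
Setting these equal: −9p + 5 = 8p + 2 ⇒ −17p = -3 ⇒ p = 3/17, and the value is (-9)·(3/17) + 5 = 58/17.
For the keeper: with q = P(Left), equating Low's and High's payoffs gives −14q + 10 = 3q + 2 ⇒ q = 8/17.

58/17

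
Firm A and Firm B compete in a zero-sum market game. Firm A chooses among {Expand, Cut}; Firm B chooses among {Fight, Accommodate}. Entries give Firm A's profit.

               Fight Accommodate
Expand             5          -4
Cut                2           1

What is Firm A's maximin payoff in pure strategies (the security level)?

1

Row minima: Expand → -4, Cut → 1.
The best of these is 1.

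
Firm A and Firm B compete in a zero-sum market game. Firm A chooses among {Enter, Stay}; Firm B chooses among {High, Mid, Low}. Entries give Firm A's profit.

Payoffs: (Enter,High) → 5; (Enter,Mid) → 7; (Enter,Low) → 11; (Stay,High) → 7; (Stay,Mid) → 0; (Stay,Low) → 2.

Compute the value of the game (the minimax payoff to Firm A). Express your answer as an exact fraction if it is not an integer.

Row minima: Enter → 5, Stay → 0; maximin = 5.
Column maxima: High → 7, Mid → 7, Low → 11; minimax = 7.
5 ≠ 7, so there is no saddle point; optimal play is mixed.
Low is strictly dominated by Mid (it gives Firm A strictly more in every row), so Firm B never plays it.
On the remaining 2×2 (Enter, Stay vs High, Mid):
Let Firm A play Enter with probability p. Expected payoff against High: 5p + 7(1−p) = −2p + 7; against Mid: 7p + 0(1−p) = 7p.
Setting these equal: −2p + 7 = 7p ⇒ −9p = -7 ⇒ p = 7/9, and the value is (-2)·(7/9) + 7 = 49/9.
For Firm B: with q = P(High), equating Enter's and Stay's payoffs gives −2q + 7 = 7q ⇒ q = 7/9.

49/9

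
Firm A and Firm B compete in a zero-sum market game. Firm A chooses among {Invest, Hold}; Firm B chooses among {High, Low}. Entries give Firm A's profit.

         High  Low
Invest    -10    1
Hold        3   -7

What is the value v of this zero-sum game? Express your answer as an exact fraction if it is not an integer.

Row minima: Invest → -10, Hold → -7; maximin = -7.
Column maxima: High → 3, Low → 1; minimax = 1.
-7 ≠ 1, so there is no saddle point; optimal play is mixed.
Let Firm A play Invest with probability p. Expected payoff against High: (-10)p + 3(1−p) = −13p + 3; against Low: 1p + (-7)(1−p) = 8p − 7.
Setting these equal: −13p + 3 = 8p − 7 ⇒ −21p = -10 ⇒ p = 10/21, and the value is (-13)·(10/21) + 3 = -67/21.
For Firm B: with q = P(High), equating Invest's and Hold's payoffs gives −11q + 1 = 10q − 7 ⇒ q = 8/21.

-67/21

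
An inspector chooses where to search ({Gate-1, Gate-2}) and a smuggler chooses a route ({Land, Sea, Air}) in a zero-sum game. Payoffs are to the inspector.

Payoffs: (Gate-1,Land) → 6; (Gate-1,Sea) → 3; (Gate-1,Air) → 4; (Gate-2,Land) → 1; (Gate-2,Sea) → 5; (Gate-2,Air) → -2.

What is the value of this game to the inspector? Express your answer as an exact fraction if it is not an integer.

13/4

Row minima: Gate-1 → 3, Gate-2 → -2; maximin = 3.
Column maxima: Land → 6, Sea → 5, Air → 4; minimax = 4.
3 ≠ 4, so there is no saddle point; optimal play is mixed.
Land is strictly dominated by Air (it gives the inspector strictly more in every row), so the smuggler never plays it.
On the remaining 2×2 (Gate-1, Gate-2 vs Sea, Air):
Let the inspector play Gate-1 with probability p. Expected payoff against Sea: 3p + 5(1−p) = −2p + 5; against Air: 4p + (-2)(1−p) = 6p − 2.
Setting these equal: −2p + 5 = 6p − 2 ⇒ −8p = -7 ⇒ p = 7/8, and the value is (-2)·(7/8) + 5 = 13/4.
For the smuggler: with q = P(Sea), equating Gate-1's and Gate-2's payoffs gives −q + 4 = 7q − 2 ⇒ q = 3/4.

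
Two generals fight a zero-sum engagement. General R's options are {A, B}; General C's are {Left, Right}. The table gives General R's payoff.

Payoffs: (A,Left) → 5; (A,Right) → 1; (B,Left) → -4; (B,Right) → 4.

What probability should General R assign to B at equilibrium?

1/3

Row minima: A → 1, B → -4; maximin = 1.
Column maxima: Left → 5, Right → 4; minimax = 4.
1 ≠ 4, so there is no saddle point; optimal play is mixed.
Let General R play A with probability p. Expected payoff against Left: 5p + (-4)(1−p) = 9p − 4; against Right: 1p + 4(1−p) = −3p + 4.
Setting these equal: 9p − 4 = −3p + 4 ⇒ 12p = 8 ⇒ p = 2/3, and the value is (9)·(2/3) − 4 = 2.
For General C: with q = P(Left), equating A's and B's payoffs gives 4q + 1 = −8q + 4 ⇒ q = 1/4.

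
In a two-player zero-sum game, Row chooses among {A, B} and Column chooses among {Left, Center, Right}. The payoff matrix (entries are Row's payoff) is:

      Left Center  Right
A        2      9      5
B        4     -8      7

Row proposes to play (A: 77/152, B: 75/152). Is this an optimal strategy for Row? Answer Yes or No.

No

Against Left this mix gives (77/152)·2 + (75/152)·4 = 227/76.
Against Center this mix gives (77/152)·9 + (75/152)·(-8) = 93/152.
Against Right this mix gives (77/152)·5 + (75/152)·7 = 455/76.
Column will play Center, holding Row to 93/152. Shifting weight toward the row that does better against Center would raise this floor (the equalizing mix achieves 52/19 against both Center and Left), so the proposed strategy is not optimal.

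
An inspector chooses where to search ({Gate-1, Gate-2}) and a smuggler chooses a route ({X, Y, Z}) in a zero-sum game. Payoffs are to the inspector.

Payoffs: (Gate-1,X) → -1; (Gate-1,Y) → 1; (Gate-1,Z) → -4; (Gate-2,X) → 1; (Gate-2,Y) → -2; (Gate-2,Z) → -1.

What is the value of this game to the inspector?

Row minima: Gate-1 → -4, Gate-2 → -2; maximin = -2.
Column maxima: X → 1, Y → 1, Z → -1; minimax = -1.
-2 ≠ -1, so there is no saddle point; optimal play is mixed.
X is strictly dominated by Z (it gives the inspector strictly more in every row), so the smuggler never plays it.
On the remaining 2×2 (Gate-1, Gate-2 vs Y, Z):
Let the inspector play Gate-1 with probability p. Expected payoff against Y: 1p + (-2)(1−p) = 3p − 2; against Z: (-4)p + (-1)(1−p) = −3p − 1.
Setting these equal: 3p − 2 = −3p − 1 ⇒ 6p = 1 ⇒ p = 1/6, and the value is (3)·(1/6) − 2 = -3/2.
For the smuggler: with q = P(Y), equating Gate-1's and Gate-2's payoffs gives 5q − 4 = −q − 1 ⇒ q = 1/2.

-3/2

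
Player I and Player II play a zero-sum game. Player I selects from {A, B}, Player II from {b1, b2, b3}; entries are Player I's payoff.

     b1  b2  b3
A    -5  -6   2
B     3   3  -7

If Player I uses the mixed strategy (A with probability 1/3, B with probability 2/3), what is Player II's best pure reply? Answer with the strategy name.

If Player II plays b1, Player I's expected payoff is (1/3)·(-5) + (2/3)·3 = 1/3.
If Player II plays b2, Player I's expected payoff is (1/3)·(-6) + (2/3)·3 = 0.
If Player II plays b3, Player I's expected payoff is (1/3)·2 + (2/3)·(-7) = -4.
Player II minimizes Player I's payoff; the smallest is -4, so the best response is b3.

b3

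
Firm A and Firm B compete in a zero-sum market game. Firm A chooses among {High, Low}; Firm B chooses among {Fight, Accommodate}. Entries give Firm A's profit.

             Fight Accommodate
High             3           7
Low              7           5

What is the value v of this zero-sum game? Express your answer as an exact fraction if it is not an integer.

17/3

Row minima: High → 3, Low → 5; maximin = 5.
Column maxima: Fight → 7, Accommodate → 7; minimax = 7.
5 ≠ 7, so there is no saddle point; optimal play is mixed.
Let Firm A play High with probability p. Expected payoff against Fight: 3p + 7(1−p) = −4p + 7; against Accommodate: 7p + 5(1−p) = 2p + 5.
Setting these equal: −4p + 7 = 2p + 5 ⇒ −6p = -2 ⇒ p = 1/3, and the value is (-4)·(1/3) + 7 = 17/3.
For Firm B: with q = P(Fight), equating High's and Low's payoffs gives −4q + 7 = 2q + 5 ⇒ q = 1/3.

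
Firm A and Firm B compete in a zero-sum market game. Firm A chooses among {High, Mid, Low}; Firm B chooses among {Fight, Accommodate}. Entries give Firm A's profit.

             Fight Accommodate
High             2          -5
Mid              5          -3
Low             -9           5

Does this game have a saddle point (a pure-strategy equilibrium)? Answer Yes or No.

No

Row minima: High → -5, Mid → -3, Low → -9; maximin = -3.
Column maxima: Fight → 5, Accommodate → 5; minimax = 5.
-3 ≠ 5, so no pure-strategy equilibrium exists.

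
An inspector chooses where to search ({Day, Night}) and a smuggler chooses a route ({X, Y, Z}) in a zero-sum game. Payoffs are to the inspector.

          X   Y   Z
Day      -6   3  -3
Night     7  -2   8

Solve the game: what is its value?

1/2

Row minima: Day → -6, Night → -2; maximin = -2.
Column maxima: X → 7, Y → 3, Z → 8; minimax = 3.
-2 ≠ 3, so there is no saddle point; optimal play is mixed.
Z is strictly dominated by X (it gives the inspector strictly more in every row), so the smuggler never plays it.
On the remaining 2×2 (Day, Night vs X, Y):
Let the inspector play Day with probability p. Expected payoff against X: (-6)p + 7(1−p) = −13p + 7; against Y: 3p + (-2)(1−p) = 5p − 2.
Setting these equal: −13p + 7 = 5p − 2 ⇒ −18p = -9 ⇒ p = 1/2, and the value is (-13)·(1/2) + 7 = 1/2.
For the smuggler: with q = P(X), equating Day's and Night's payoffs gives −9q + 3 = 9q − 2 ⇒ q = 5/18.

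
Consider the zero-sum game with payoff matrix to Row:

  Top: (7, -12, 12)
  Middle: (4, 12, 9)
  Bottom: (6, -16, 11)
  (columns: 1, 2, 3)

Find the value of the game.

Row minima: Top → -12, Middle → 4, Bottom → -16; maximin = 4.
Column maxima: 1 → 7, 2 → 12, 3 → 12; minimax = 7.
4 ≠ 7, so there is no saddle point; optimal play is mixed.
Bottom is strictly dominated by Top, so Row never plays it.
3 is strictly dominated by 1 (it gives Row strictly more in every row), so Column never plays it.
On the remaining 2×2 (Top, Middle vs 1, 2):
Let Row play Top with probability p. Expected payoff against 1: 7p + 4(1−p) = 3p + 4; against 2: (-12)p + 12(1−p) = −24p + 12.
Setting these equal: 3p + 4 = −24p + 12 ⇒ 27p = 8 ⇒ p = 8/27, and the value is (3)·(8/27) + 4 = 44/9.
For Column: with q = P(1), equating Top's and Middle's payoffs gives 19q − 12 = −8q + 12 ⇒ q = 8/9.

44/9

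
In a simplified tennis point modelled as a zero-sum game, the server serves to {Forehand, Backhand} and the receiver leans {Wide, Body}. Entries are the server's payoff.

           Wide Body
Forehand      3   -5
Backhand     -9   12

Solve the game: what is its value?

Row minima: Forehand → -5, Backhand → -9; maximin = -5.
Column maxima: Wide → 3, Body → 12; minimax = 3.
-5 ≠ 3, so there is no saddle point; optimal play is mixed.
Let the server play Forehand with probability p. Expected payoff against Wide: 3p + (-9)(1−p) = 12p − 9; against Body: (-5)p + 12(1−p) = −17p + 12.
Setting these equal: 12p − 9 = −17p + 12 ⇒ 29p = 21 ⇒ p = 21/29, and the value is (12)·(21/29) − 9 = -9/29.
For the receiver: with q = P(Wide), equating Forehand's and Backhand's payoffs gives 8q − 5 = −21q + 12 ⇒ q = 17/29.

-9/29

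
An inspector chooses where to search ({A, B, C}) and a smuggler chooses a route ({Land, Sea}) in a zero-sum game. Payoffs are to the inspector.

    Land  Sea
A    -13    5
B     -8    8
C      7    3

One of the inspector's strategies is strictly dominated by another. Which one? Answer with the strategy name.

A

B gives a strictly higher payoff than A against every column: -8 > -13, 8 > 5.
So A is strictly dominated and the inspector never plays it.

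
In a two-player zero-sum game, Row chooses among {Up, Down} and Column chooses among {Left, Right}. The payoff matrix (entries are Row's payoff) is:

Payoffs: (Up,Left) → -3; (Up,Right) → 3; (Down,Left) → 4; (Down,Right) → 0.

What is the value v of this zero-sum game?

6/5

Row minima: Up → -3, Down → 0; maximin = 0.
Column maxima: Left → 4, Right → 3; minimax = 3.
0 ≠ 3, so there is no saddle point; optimal play is mixed.
Let Row play Up with probability p. Expected payoff against Left: (-3)p + 4(1−p) = −7p + 4; against Right: 3p + 0(1−p) = 3p.
Setting these equal: −7p + 4 = 3p ⇒ −10p = -4 ⇒ p = 2/5, and the value is (-7)·(2/5) + 4 = 6/5.
For Column: with q = P(Left), equating Up's and Down's payoffs gives −6q + 3 = 4q ⇒ q = 3/10.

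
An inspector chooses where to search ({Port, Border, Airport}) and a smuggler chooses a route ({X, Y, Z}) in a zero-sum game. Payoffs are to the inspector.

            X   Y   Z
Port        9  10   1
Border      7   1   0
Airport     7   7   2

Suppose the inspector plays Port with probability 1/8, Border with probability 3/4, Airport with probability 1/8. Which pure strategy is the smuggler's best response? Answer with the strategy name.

Z

If the smuggler plays X, the inspector's expected payoff is (1/8)·9 + (3/4)·7 + (1/8)·7 = 29/4.
If the smuggler plays Y, the inspector's expected payoff is (1/8)·10 + (3/4)·1 + (1/8)·7 = 23/8.
If the smuggler plays Z, the inspector's expected payoff is (1/8)·1 + (3/4)·0 + (1/8)·2 = 3/8.
The smuggler minimizes the inspector's payoff; the smallest is 3/8, so the best response is Z.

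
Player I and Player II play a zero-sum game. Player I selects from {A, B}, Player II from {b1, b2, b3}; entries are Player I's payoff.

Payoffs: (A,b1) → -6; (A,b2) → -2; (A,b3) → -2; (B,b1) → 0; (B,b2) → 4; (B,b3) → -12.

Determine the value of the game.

-9/2

Row minima: A → -6, B → -12; maximin = -6.
Column maxima: b1 → 0, b2 → 4, b3 → -2; minimax = -2.
-6 ≠ -2, so there is no saddle point; optimal play is mixed.
b2 is strictly dominated by b1 (it gives Player I strictly more in every row), so Player II never plays it.
On the remaining 2×2 (A, B vs b1, b3):
Let Player I play A with probability p. Expected payoff against b1: (-6)p + 0(1−p) = −6p; against b3: (-2)p + (-12)(1−p) = 10p − 12.
Setting these equal: −6p = 10p − 12 ⇒ −16p = -12 ⇒ p = 3/4, and the value is (-6)·(3/4) = -9/2.
For Player II: with q = P(b1), equating A's and B's payoffs gives −4q − 2 = 12q − 12 ⇒ q = 5/8.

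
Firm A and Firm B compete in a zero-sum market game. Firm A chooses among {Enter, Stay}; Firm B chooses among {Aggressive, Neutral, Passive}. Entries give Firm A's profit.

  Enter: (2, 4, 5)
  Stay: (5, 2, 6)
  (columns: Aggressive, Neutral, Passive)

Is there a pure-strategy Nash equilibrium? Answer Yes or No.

No

Row minima: Enter → 2, Stay → 2; maximin = 2.
Column maxima: Aggressive → 5, Neutral → 4, Passive → 6; minimax = 4.
2 ≠ 4, so no pure-strategy equilibrium exists.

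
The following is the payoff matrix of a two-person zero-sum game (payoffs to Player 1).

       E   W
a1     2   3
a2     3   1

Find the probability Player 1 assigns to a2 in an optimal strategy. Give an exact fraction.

Row minima: a1 → 2, a2 → 1; maximin = 2.
Column maxima: E → 3, W → 3; minimax = 3.
2 ≠ 3, so there is no saddle point; optimal play is mixed.
Let Player 1 play a1 with probability p. Expected payoff against E: 2p + 3(1−p) = −p + 3; against W: 3p + 1(1−p) = 2p + 1.
Setting these equal: −p + 3 = 2p + 1 ⇒ −3p = -2 ⇒ p = 2/3, and the value is (-1)·(2/3) + 3 = 7/3.
For Player 2: with q = P(E), equating a1's and a2's payoffs gives −q + 3 = 2q + 1 ⇒ q = 2/3.

1/3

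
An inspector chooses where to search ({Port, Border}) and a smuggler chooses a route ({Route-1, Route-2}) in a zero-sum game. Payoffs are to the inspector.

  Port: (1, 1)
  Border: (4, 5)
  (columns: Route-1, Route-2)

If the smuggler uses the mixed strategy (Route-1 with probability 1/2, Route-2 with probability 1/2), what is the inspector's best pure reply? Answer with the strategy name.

Border

Expected payoff of Port: (1/2)·1 + (1/2)·1 = 1.
Expected payoff of Border: (1/2)·4 + (1/2)·5 = 9/2.
The largest is 9/2, so the inspector's best response is Border.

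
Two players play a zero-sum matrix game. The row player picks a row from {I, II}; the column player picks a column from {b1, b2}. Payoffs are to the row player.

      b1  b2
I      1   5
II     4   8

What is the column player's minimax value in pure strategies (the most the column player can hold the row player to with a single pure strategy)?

4

Column maxima: b1 → 4, b2 → 8.
The smallest of these is 4.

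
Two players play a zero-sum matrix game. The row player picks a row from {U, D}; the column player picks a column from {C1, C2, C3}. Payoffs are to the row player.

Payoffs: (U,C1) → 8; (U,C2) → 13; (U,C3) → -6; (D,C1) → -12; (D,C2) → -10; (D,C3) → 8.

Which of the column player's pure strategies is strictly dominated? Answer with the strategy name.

C1 holds the row player's payoff strictly below C2 in every row: 8 < 13, -12 < -10.
So C2 is strictly dominated for the column player.

C2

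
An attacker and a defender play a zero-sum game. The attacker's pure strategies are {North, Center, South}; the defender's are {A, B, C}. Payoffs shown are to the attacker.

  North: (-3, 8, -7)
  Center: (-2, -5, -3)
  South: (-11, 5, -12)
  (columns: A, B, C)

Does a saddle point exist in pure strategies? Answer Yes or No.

No

Row minima: North → -7, Center → -5, South → -12; maximin = -5.
Column maxima: A → -2, B → 8, C → -3; minimax = -3.
-5 ≠ -3, so no pure-strategy equilibrium exists.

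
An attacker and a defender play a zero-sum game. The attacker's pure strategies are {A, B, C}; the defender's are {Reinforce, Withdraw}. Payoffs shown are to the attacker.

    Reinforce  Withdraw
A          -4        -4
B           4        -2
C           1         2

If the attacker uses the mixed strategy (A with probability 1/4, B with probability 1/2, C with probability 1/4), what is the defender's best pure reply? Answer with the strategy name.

If the defender plays Reinforce, the attacker's expected payoff is (1/4)·(-4) + (1/2)·4 + (1/4)·1 = 5/4.
If the defender plays Withdraw, the attacker's expected payoff is (1/4)·(-4) + (1/2)·(-2) + (1/4)·2 = -3/2.
The defender minimizes the attacker's payoff; the smallest is -3/2, so the best response is Withdraw.

Withdraw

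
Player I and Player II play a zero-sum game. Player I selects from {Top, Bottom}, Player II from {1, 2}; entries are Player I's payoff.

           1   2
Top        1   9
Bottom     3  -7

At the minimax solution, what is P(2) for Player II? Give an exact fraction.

Row minima: Top → 1, Bottom → -7; maximin = 1.
Column maxima: 1 → 3, 2 → 9; minimax = 3.
1 ≠ 3, so there is no saddle point; optimal play is mixed.
Let Player I play Top with probability p. Expected payoff against 1: 1p + 3(1−p) = −2p + 3; against 2: 9p + (-7)(1−p) = 16p − 7.
Setting these equal: −2p + 3 = 16p − 7 ⇒ −18p = -10 ⇒ p = 5/9, and the value is (-2)·(5/9) + 3 = 17/9.
For Player II: with q = P(1), equating Top's and Bottom's payoffs gives −8q + 9 = 10q − 7 ⇒ q = 8/9.

1/9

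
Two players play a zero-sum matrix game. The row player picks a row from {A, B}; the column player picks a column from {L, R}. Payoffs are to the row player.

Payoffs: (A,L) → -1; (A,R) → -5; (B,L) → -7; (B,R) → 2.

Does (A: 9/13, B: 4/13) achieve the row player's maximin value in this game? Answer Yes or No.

Yes

Against L this mix gives (9/13)·(-1) + (4/13)·(-7) = -37/13.
Against R this mix gives (9/13)·(-5) + (4/13)·2 = -37/13.
All of the column player's active replies (L, R) yield -37/13, and no column does worse for the row player. The mix makes the column player indifferent and guarantees -37/13, so it is optimal.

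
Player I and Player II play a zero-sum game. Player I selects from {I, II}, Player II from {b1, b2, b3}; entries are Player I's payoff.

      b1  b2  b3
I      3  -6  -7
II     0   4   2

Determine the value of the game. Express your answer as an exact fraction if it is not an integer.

Row minima: I → -7, II → 0; maximin = 0.
Column maxima: b1 → 3, b2 → 4, b3 → 2; minimax = 2.
0 ≠ 2, so there is no saddle point; optimal play is mixed.
b2 is strictly dominated by b3 (it gives Player I strictly more in every row), so Player II never plays it.
On the remaining 2×2 (I, II vs b1, b3):
Let Player I play I with probability p. Expected payoff against b1: 3p + 0(1−p) = 3p; against b3: (-7)p + 2(1−p) = −9p + 2.
Setting these equal: 3p = −9p + 2 ⇒ 12p = 2 ⇒ p = 1/6, and the value is (3)·(1/6) = 1/2.
For Player II: with q = P(b1), equating I's and II's payoffs gives 10q − 7 = −2q + 2 ⇒ q = 3/4.

1/2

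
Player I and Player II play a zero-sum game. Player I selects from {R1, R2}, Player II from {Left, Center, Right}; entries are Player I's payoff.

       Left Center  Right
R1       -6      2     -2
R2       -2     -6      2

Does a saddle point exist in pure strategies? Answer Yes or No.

Row minima: R1 → -6, R2 → -6; maximin = -6.
Column maxima: Left → -2, Center → 2, Right → 2; minimax = -2.
-6 ≠ -2, so no pure-strategy equilibrium exists.

No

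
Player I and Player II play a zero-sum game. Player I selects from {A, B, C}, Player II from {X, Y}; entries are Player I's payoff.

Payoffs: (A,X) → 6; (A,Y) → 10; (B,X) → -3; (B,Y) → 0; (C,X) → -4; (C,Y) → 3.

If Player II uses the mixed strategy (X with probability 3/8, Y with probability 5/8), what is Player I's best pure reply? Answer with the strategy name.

A

Expected payoff of A: (3/8)·6 + (5/8)·10 = 17/2.
Expected payoff of B: (3/8)·(-3) + (5/8)·0 = -9/8.
Expected payoff of C: (3/8)·(-4) + (5/8)·3 = 3/8.
The largest is 17/2, so Player I's best response is A.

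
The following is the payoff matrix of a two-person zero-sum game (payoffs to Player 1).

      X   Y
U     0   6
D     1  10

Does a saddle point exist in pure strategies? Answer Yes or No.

Yes

Row minima: U → 0, D → 1; maximin = 1.
Column maxima: X → 1, Y → 10; minimax = 1.
maximin = minimax = 1, so a saddle point exists.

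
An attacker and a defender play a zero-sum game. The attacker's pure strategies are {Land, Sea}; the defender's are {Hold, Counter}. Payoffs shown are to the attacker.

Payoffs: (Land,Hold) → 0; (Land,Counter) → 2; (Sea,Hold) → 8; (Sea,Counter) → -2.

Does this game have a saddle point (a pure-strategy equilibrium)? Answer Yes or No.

Row minima: Land → 0, Sea → -2; maximin = 0.
Column maxima: Hold → 8, Counter → 2; minimax = 2.
0 ≠ 2, so no pure-strategy equilibrium exists.

No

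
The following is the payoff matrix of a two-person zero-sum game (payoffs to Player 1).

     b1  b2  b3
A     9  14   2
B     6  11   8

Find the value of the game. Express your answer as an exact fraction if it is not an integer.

Row minima: A → 2, B → 6; maximin = 6.
Column maxima: b1 → 9, b2 → 14, b3 → 8; minimax = 8.
6 ≠ 8, so there is no saddle point; optimal play is mixed.
b2 is strictly dominated by b1 (it gives Player 1 strictly more in every row), so Player 2 never plays it.
On the remaining 2×2 (A, B vs b1, b3):
Let Player 1 play A with probability p. Expected payoff against b1: 9p + 6(1−p) = 3p + 6; against b3: 2p + 8(1−p) = −6p + 8.
Setting these equal: 3p + 6 = −6p + 8 ⇒ 9p = 2 ⇒ p = 2/9, and the value is (3)·(2/9) + 6 = 20/3.
For Player 2: with q = P(b1), equating A's and B's payoffs gives 7q + 2 = −2q + 8 ⇒ q = 2/3.

20/3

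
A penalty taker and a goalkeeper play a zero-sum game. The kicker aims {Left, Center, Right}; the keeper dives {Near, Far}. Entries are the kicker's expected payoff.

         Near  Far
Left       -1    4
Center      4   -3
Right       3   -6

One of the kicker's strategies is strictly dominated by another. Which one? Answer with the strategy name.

Center gives a strictly higher payoff than Right against every column: 4 > 3, -3 > -6.
So Right is strictly dominated and the kicker never plays it.

Right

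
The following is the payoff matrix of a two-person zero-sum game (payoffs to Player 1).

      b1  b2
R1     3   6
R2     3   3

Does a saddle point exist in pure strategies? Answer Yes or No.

Row minima: R1 → 3, R2 → 3; maximin = 3.
Column maxima: b1 → 3, b2 → 6; minimax = 3.
maximin = minimax = 3, so a saddle point exists.

Yes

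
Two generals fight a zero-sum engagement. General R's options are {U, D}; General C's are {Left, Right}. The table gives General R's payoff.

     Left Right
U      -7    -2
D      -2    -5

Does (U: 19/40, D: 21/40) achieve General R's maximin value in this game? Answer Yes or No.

Against Left this mix gives (19/40)·(-7) + (21/40)·(-2) = -35/8.
Against Right this mix gives (19/40)·(-2) + (21/40)·(-5) = -143/40.
General C will play Left, holding General R to -35/8. Shifting weight toward the row that does better against Left would raise this floor (the equalizing mix achieves -31/8 against both Left and Right), so the proposed strategy is not optimal.

No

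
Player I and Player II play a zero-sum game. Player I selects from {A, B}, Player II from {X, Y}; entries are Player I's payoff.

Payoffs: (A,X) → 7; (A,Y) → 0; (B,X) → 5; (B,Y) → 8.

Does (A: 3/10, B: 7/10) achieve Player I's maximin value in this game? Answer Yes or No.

Against X this mix gives (3/10)·7 + (7/10)·5 = 28/5.
Against Y this mix gives (3/10)·0 + (7/10)·8 = 28/5.
All of Player II's active replies (X, Y) yield 28/5, and no column does worse for Player I. The mix makes Player II indifferent and guarantees 28/5, so it is optimal.

Yes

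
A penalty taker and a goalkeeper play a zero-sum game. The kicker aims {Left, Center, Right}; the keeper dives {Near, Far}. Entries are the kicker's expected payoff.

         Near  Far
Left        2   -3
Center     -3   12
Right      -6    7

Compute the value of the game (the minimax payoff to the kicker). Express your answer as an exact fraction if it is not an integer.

Row minima: Left → -3, Center → -3, Right → -6; maximin = -3.
Column maxima: Near → 2, Far → 12; minimax = 2.
-3 ≠ 2, so there is no saddle point; optimal play is mixed.
Right is strictly dominated by Center, so the kicker never plays it.
On the remaining 2×2 (Left, Center vs Near, Far):
Let the kicker play Left with probability p. Expected payoff against Near: 2p + (-3)(1−p) = 5p − 3; against Far: (-3)p + 12(1−p) = −15p + 12.
Setting these equal: 5p − 3 = −15p + 12 ⇒ 20p = 15 ⇒ p = 3/4, and the value is (5)·(3/4) − 3 = 3/4.
For the keeper: with q = P(Near), equating Left's and Center's payoffs gives 5q − 3 = −15q + 12 ⇒ q = 3/4.

3/4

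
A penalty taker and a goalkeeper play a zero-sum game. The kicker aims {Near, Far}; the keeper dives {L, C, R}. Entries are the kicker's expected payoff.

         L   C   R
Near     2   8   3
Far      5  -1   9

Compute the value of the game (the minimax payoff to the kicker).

7/2

Row minima: Near → 2, Far → -1; maximin = 2.
Column maxima: L → 5, C → 8, R → 9; minimax = 5.
2 ≠ 5, so there is no saddle point; optimal play is mixed.
R is strictly dominated by L (it gives the kicker strictly more in every row), so the keeper never plays it.
On the remaining 2×2 (Near, Far vs L, C):
Let the kicker play Near with probability p. Expected payoff against L: 2p + 5(1−p) = −3p + 5; against C: 8p + (-1)(1−p) = 9p − 1.
Setting these equal: −3p + 5 = 9p − 1 ⇒ −12p = -6 ⇒ p = 1/2, and the value is (-3)·(1/2) + 5 = 7/2.
For the keeper: with q = P(L), equating Near's and Far's payoffs gives −6q + 8 = 6q − 1 ⇒ q = 3/4.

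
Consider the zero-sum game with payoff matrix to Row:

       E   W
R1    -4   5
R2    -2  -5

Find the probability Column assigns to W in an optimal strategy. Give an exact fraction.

Row minima: R1 → -4, R2 → -5; maximin = -4.
Column maxima: E → -2, W → 5; minimax = -2.
-4 ≠ -2, so there is no saddle point; optimal play is mixed.
Let Row play R1 with probability p. Expected payoff against E: (-4)p + (-2)(1−p) = −2p − 2; against W: 5p + (-5)(1−p) = 10p − 5.
Setting these equal: −2p − 2 = 10p − 5 ⇒ −12p = -3 ⇒ p = 1/4, and the value is (-2)·(1/4) − 2 = -5/2.
For Column: with q = P(E), equating R1's and R2's payoffs gives −9q + 5 = 3q − 5 ⇒ q = 5/6.

1/6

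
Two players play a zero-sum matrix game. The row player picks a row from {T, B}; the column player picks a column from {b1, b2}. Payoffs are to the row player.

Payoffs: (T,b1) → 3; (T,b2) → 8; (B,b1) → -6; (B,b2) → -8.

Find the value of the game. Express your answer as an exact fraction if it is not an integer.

3

Row minima: T → 3, B → -8; maximin = 3.
Column maxima: b1 → 3, b2 → 8; minimax = 3.
Since maximin = minimax = 3, there is a saddle point and the value is 3.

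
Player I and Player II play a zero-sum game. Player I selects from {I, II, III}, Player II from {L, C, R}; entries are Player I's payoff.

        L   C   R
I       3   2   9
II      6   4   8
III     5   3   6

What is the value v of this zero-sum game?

4

Row minima: I → 2, II → 4, III → 3; maximin = 4.
Column maxima: L → 6, C → 4, R → 9; minimax = 4.
Since maximin = minimax = 4, there is a saddle point and the value is 4.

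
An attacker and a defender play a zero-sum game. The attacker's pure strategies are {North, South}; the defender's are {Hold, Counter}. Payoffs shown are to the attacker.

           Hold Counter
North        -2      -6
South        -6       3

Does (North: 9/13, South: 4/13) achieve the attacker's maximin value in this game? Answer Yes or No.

Against Hold this mix gives (9/13)·(-2) + (4/13)·(-6) = -42/13.
Against Counter this mix gives (9/13)·(-6) + (4/13)·3 = -42/13.
All of the defender's active replies (Hold, Counter) yield -42/13, and no column does worse for the attacker. The mix makes the defender indifferent and guarantees -42/13, so it is optimal.

Yes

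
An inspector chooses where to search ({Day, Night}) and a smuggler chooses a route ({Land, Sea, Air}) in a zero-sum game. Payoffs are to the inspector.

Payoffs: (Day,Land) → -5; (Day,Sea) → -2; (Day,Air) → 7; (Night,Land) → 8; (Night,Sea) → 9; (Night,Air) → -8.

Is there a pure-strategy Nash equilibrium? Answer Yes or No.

Row minima: Day → -5, Night → -8; maximin = -5.
Column maxima: Land → 8, Sea → 9, Air → 7; minimax = 7.
-5 ≠ 7, so no pure-strategy equilibrium exists.

No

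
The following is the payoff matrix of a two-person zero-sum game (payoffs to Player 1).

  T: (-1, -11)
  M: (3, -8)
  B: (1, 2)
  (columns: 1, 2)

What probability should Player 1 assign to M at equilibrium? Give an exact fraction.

Row minima: T → -11, M → -8, B → 1; maximin = 1.
Column maxima: 1 → 3, 2 → 2; minimax = 2.
1 ≠ 2, so there is no saddle point; optimal play is mixed.
T is strictly dominated by M, so Player 1 never plays it.
On the remaining 2×2 (M, B vs 1, 2):
Let Player 1 play M with probability p. Expected payoff against 1: 3p + 1(1−p) = 2p + 1; against 2: (-8)p + 2(1−p) = −10p + 2.
Setting these equal: 2p + 1 = −10p + 2 ⇒ 12p = 1 ⇒ p = 1/12, and the value is (2)·(1/12) + 1 = 7/6.
For Player 2: with q = P(1), equating M's and B's payoffs gives 11q − 8 = −q + 2 ⇒ q = 5/6.

1/12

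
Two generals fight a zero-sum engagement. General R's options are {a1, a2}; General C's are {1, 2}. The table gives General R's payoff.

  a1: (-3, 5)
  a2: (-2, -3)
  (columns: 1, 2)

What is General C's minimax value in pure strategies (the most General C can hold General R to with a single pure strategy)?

-2

Column maxima: 1 → -2, 2 → 5.
The smallest of these is -2.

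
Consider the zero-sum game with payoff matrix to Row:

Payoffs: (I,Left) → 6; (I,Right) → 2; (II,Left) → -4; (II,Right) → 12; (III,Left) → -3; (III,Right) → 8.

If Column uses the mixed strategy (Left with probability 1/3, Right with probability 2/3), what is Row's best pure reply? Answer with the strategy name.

II

Expected payoff of I: (1/3)·6 + (2/3)·2 = 10/3.
Expected payoff of II: (1/3)·(-4) + (2/3)·12 = 20/3.
Expected payoff of III: (1/3)·(-3) + (2/3)·8 = 13/3.
The largest is 20/3, so Row's best response is II.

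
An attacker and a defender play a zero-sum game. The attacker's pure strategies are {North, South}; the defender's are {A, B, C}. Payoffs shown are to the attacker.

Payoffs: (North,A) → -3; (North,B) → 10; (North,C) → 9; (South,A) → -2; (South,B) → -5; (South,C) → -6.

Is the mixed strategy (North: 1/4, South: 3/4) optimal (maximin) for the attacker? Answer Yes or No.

Against A this mix gives (1/4)·(-3) + (3/4)·(-2) = -9/4.
Against B this mix gives (1/4)·10 + (3/4)·(-5) = -5/4.
Against C this mix gives (1/4)·9 + (3/4)·(-6) = -9/4.
All of the defender's active replies (A, C) yield -9/4, and no column does worse for the attacker. The mix makes the defender indifferent and guarantees -9/4, so it is optimal.

Yes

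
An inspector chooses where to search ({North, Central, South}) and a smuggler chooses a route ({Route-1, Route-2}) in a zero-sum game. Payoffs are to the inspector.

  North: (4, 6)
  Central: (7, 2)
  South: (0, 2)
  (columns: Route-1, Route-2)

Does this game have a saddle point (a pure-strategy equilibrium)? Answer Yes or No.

Row minima: North → 4, Central → 2, South → 0; maximin = 4.
Column maxima: Route-1 → 7, Route-2 → 6; minimax = 6.
4 ≠ 6, so no pure-strategy equilibrium exists.

No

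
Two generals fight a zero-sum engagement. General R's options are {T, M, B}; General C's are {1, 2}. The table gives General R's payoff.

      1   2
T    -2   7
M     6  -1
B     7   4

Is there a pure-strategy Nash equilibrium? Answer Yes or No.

No

Row minima: T → -2, M → -1, B → 4; maximin = 4.
Column maxima: 1 → 7, 2 → 7; minimax = 7.
4 ≠ 7, so no pure-strategy equilibrium exists.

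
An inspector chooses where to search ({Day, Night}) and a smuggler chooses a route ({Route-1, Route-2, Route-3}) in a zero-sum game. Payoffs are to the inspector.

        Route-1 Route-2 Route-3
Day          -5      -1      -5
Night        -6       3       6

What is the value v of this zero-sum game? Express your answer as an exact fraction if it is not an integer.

-5

Row minima: Day → -5, Night → -6; maximin = -5.
Column maxima: Route-1 → -5, Route-2 → 3, Route-3 → 6; minimax = -5.
Since maximin = minimax = -5, there is a saddle point and the value is -5.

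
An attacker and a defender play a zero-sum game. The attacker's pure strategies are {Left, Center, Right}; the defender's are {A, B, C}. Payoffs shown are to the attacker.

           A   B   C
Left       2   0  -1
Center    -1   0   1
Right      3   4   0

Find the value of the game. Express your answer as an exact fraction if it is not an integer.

Row minima: Left → -1, Center → -1, Right → 0; maximin = 0.
Column maxima: A → 3, B → 4, C → 1; minimax = 1.
0 ≠ 1, so there is no saddle point; optimal play is mixed.
Left is strictly dominated by Right, so the attacker never plays it.
With Left eliminated, B is strictly dominated by A (it gives the attacker strictly more in every remaining row), so the defender never plays it.
On the remaining 2×2 (Center, Right vs A, C):
Let the attacker play Center with probability p. Expected payoff against A: (-1)p + 3(1−p) = −4p + 3; against C: 1p + 0(1−p) = p.
Setting these equal: −4p + 3 = p ⇒ −5p = -3 ⇒ p = 3/5, and the value is (-4)·(3/5) + 3 = 3/5.
For the defender: with q = P(A), equating Center's and Right's payoffs gives −2q + 1 = 3q ⇒ q = 1/5.

3/5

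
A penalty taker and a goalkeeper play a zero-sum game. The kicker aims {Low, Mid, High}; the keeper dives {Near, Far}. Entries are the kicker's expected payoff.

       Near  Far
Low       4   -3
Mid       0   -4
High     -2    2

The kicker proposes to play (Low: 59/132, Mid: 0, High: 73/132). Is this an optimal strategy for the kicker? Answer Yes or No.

Against Near this mix gives (59/132)·4 + (73/132)·(-2) = 15/22.
Against Far this mix gives (59/132)·(-3) + (73/132)·2 = -31/132.
The keeper will play Far, holding the kicker to -31/132. Shifting weight toward the row that does better against Far would raise this floor (the equalizing mix achieves 2/11 against both Far and Near), so the proposed strategy is not optimal.

No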